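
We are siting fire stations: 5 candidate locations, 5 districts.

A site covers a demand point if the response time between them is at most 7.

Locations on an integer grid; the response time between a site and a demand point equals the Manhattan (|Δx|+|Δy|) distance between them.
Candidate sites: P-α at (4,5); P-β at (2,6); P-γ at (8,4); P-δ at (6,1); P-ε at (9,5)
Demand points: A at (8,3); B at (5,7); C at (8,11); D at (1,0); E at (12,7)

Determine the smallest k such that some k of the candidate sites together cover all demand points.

2

Coverage sets (demand points within 7 of each site):
  P-α: {A, B}
  P-β: {B, D}
  P-γ: {A, B, C, E}
  P-δ: {A, B, D}
  P-ε: {A, B, C, E}
No single site covers all 5 demand points.
But {P-β, P-γ} covers everything, so the minimum is 2.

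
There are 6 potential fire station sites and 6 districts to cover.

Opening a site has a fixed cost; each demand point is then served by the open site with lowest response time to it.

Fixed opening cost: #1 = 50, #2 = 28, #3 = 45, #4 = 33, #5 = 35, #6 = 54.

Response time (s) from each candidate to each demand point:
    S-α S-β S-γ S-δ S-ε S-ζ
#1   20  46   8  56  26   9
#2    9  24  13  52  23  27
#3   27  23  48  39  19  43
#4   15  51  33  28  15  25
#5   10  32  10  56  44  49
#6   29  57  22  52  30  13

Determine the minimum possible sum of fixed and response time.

175

Open {#2, #4}: assign each demand point to its cheapest open site.
  S-α→#2 9, S-β→#2 24, S-γ→#2 13, S-δ→#4 28, S-ε→#4 15, S-ζ→#4 25
  response time 114, fixed 61 → total 175.
Compare {#2}: response time 148 + fixed 28 = 176.
Compare {#4, #5}: response time 120 + fixed 68 = 188.
Compare {#4}: response time 167 + fixed 33 = 200.
All other subsets cost ≥ 176. Minimum total cost: 175.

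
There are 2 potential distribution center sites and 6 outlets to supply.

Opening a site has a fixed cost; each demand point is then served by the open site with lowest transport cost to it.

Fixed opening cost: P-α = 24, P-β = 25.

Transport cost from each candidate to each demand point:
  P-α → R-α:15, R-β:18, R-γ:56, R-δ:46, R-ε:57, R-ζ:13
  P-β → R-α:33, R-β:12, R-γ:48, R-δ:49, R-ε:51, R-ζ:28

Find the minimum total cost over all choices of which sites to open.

Open {P-α}: assign each demand point to its cheapest open site.
  R-α→P-α 15, R-β→P-α 18, R-γ→P-α 56, R-δ→P-α 46, R-ε→P-α 57, R-ζ→P-α 13
  transport cost 205, fixed 24 → total 229.
Compare {P-α, P-β}: transport cost 185 + fixed 49 = 234.
Compare {P-β}: transport cost 221 + fixed 25 = 246.

229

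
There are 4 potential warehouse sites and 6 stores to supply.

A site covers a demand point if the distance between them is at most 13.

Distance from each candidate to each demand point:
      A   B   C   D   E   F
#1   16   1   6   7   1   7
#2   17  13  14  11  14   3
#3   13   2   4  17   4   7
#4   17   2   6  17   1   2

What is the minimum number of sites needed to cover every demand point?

2

Coverage sets (demand points within 13 of each site):
  #1: {B, C, D, E, F}
  #2: {B, D, F}
  #3: {A, B, C, E, F}
  #4: {B, C, E, F}
No single site covers all 6 demand points.
But {#1, #3} covers everything, so the minimum is 2.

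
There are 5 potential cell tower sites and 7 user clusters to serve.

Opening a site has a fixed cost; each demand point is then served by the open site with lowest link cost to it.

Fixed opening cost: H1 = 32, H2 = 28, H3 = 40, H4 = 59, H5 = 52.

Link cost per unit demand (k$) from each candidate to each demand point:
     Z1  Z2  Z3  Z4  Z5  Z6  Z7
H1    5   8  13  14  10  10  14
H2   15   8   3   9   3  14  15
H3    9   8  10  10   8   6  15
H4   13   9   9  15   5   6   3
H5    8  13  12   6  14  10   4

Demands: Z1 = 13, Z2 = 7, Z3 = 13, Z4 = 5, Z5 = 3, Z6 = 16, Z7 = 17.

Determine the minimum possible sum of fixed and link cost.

Open {H1, H2, H4}: assign each demand point to its cheapest open site.
  Z1→H1 13×5=65, Z2→H1 7×8=56, Z3→H2 13×3=39, Z4→H2 5×9=45, Z5→H2 3×3=9, Z6→H4 16×6=96, Z7→H4 17×3=51
  link cost 361, fixed 119 → total 480.
Compare {H1, H2, H3, H5}: link cost 363 + fixed 152 = 515.
Compare {H1, H2, H4, H5}: link cost 346 + fixed 171 = 517.
Compare {H1, H2, H3, H4}: link cost 361 + fixed 159 = 520.
All other subsets cost ≥ 515. Minimum total cost: 480.

480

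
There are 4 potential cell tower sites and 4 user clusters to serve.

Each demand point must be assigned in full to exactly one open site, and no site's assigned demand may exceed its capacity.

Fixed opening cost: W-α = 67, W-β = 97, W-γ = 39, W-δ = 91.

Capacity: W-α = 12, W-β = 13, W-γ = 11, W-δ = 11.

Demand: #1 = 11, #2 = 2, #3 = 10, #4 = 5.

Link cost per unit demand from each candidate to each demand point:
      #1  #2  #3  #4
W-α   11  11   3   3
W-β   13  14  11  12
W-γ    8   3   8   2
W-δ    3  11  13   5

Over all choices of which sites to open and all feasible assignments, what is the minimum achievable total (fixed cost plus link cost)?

276

Open {W-α, W-γ, W-δ}; cheapest assignment that respects the capacities:
  W-α (cap 12, load 10): #3 — cost 10×3 = 30
  W-γ (cap 11, load 7): #2, #4 — cost 2×3 + 5×2 = 16
  W-δ (cap 11, load 11): #1 — cost 11×3 = 33
  Shipping 79, fixed 197 → total 276.
  Any other capacity-feasible assignment to {W-α, W-γ, W-δ} ships for at least 79.
Compare {W-α, W-β, W-γ, W-δ}: its best feasible assignment gives total 373.
Compare {W-β, W-γ, W-δ}: its best feasible assignment gives total 386.
Every other set of open sites that can feasibly serve all demand totals ≥ 373 even under its best assignment. Minimum: 276.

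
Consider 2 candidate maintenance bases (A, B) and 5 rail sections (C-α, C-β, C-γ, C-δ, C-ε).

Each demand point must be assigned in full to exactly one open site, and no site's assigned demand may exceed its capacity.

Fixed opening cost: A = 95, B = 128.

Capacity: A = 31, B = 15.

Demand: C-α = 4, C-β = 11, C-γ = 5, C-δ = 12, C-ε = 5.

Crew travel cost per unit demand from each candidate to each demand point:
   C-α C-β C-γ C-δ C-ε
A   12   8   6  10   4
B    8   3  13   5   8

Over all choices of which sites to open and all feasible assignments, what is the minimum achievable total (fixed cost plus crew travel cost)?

458

Open {A, B}; cheapest assignment that respects the capacities:
  A (cap 31, load 22): C-γ, C-δ, C-ε — cost 5×6 + 12×10 + 5×4 = 170
  B (cap 15, load 15): C-α, C-β — cost 4×8 + 11×3 = 65
  Shipping 235, fixed 223 → total 458.
  Any other capacity-feasible assignment to {A, B} ships for at least 235.
Total demand is 37 and no other set of sites has combined capacity ≥ 37, so {A, B} is the only feasible choice of open sites. Minimum: 458.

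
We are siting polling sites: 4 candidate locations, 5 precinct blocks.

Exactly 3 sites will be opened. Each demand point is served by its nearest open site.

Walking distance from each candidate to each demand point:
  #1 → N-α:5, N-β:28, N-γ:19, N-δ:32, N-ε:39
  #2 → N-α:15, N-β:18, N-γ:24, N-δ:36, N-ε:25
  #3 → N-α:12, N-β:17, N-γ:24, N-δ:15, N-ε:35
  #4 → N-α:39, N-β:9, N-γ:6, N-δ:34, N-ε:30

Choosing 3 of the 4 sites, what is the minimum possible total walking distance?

Open {#1, #3, #4}.
  N-α→#1 5, N-β→#4 9, N-γ→#4 6, N-δ→#3 15, N-ε→#4 30  ⇒ total 65.
Compare {#2, #3, #4}: total 67.
Compare {#1, #2, #4}: total 77.
No size-3 selection does better; minimum is 65.

65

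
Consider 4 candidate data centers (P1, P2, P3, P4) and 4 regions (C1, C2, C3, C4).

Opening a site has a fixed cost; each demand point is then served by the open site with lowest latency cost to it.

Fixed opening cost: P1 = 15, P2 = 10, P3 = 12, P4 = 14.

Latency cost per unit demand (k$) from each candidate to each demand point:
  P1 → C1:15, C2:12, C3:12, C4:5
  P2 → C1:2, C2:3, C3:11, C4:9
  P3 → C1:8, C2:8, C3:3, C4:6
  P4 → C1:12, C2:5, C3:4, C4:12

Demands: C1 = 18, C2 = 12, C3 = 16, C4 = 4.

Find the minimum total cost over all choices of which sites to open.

166

Open {P2, P3}: assign each demand point to its cheapest open site.
  C1→P2 18×2=36, C2→P2 12×3=36, C3→P3 16×3=48, C4→P3 4×6=24
  latency cost 144, fixed 22 → total 166.
Compare {P1, P2, P3}: latency cost 140 + fixed 37 = 177.
Compare {P2, P3, P4}: latency cost 144 + fixed 36 = 180.
Compare {P1, P2, P3, P4}: latency cost 140 + fixed 51 = 191.
All other subsets cost ≥ 177. Minimum total cost: 166.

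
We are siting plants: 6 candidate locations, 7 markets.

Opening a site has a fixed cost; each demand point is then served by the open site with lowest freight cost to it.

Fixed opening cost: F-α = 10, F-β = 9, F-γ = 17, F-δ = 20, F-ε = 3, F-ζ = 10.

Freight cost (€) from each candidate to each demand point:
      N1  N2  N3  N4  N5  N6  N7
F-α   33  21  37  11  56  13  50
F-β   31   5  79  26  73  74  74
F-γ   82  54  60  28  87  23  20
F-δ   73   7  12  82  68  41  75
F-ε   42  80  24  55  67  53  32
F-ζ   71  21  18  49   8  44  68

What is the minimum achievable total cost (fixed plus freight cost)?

150

Open {F-α, F-β, F-ε, F-ζ}: assign each demand point to its cheapest open site.
  N1→F-β 31, N2→F-β 5, N3→F-ζ 18, N4→F-α 11, N5→F-ζ 8, N6→F-α 13, N7→F-ε 32
  freight cost 118, fixed 32 → total 150.
Compare {F-α, F-β, F-γ, F-ζ}: freight cost 106 + fixed 46 = 152.
Compare {F-α, F-β, F-γ, F-ε, F-ζ}: freight cost 106 + fixed 49 = 155.
Compare {F-α, F-ε, F-ζ}: freight cost 136 + fixed 23 = 159.
All other subsets cost ≥ 152. Minimum total cost: 150.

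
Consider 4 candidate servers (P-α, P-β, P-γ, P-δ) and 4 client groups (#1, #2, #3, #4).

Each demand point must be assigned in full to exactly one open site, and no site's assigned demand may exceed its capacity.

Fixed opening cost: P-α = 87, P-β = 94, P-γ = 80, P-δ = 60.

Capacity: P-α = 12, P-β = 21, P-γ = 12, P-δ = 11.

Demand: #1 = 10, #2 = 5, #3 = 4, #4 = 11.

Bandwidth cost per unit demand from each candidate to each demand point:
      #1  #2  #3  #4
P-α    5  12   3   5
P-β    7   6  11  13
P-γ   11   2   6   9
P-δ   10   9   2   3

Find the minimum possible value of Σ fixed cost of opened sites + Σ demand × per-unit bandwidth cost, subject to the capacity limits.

331

Open {P-β, P-δ}; cheapest assignment that respects the capacities:
  P-β (cap 21, load 19): #1, #2, #3 — cost 10×7 + 5×6 + 4×11 = 144
  P-δ (cap 11, load 11): #4 — cost 11×3 = 33
  Shipping 177, fixed 154 → total 331.
  Any other capacity-feasible assignment to {P-β, P-δ} ships for at least 177.
Compare {P-α, P-γ, P-δ}: its best feasible assignment gives total 344.
Compare {P-β, P-γ, P-δ}: its best feasible assignment gives total 371.
Every other set of open sites that can feasibly serve all demand totals ≥ 344 even under its best assignment. Minimum: 331.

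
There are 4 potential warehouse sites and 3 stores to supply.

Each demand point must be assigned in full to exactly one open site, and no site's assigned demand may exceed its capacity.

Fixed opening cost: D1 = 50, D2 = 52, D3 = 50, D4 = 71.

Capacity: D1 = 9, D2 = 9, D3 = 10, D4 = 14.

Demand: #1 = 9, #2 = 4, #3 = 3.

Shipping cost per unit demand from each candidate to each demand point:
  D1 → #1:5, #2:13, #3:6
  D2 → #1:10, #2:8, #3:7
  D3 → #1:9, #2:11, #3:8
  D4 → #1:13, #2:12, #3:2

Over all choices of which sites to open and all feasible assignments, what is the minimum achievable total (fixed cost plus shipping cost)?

200

Open {D1, D2}; cheapest assignment that respects the capacities:
  D1 (cap 9, load 9): #1 — cost 9×5 = 45
  D2 (cap 9, load 7): #2, #3 — cost 4×8 + 3×7 = 53
  Shipping 98, fixed 102 → total 200.
  Any other capacity-feasible assignment to {D1, D2} ships for at least 98.
Compare {D1, D3}: its best feasible assignment gives total 213.
Compare {D1, D4}: its best feasible assignment gives total 220.
Every other set of open sites that can feasibly serve all demand totals ≥ 213 even under its best assignment. Minimum: 200.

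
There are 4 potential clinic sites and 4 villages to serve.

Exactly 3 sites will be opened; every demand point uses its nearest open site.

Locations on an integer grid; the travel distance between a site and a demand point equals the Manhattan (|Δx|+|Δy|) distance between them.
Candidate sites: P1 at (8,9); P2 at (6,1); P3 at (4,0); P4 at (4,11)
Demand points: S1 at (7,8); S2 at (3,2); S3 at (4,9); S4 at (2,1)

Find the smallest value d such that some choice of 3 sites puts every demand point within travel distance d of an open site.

3

Open {P1, P3, P4}.
  Farthest demand point is S2 at travel distance 3 (to P3); all others are ≤ 3.
With {P1, P2, P3} the worst case is 4.
With {P1, P2, P4} the worst case is 4.
No size-3 selection achieves below 3.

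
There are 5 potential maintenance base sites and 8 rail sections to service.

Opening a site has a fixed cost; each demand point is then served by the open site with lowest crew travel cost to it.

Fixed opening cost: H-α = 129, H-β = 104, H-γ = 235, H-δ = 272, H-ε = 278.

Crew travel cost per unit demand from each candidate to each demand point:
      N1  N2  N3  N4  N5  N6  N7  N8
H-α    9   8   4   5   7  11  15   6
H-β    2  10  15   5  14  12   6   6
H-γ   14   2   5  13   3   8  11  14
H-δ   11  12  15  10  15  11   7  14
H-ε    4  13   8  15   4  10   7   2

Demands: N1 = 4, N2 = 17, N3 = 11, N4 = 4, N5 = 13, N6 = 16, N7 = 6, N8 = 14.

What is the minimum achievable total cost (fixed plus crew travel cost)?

743

Open {H-β, H-γ}: assign each demand point to its cheapest open site.
  N1→H-β 4×2=8, N2→H-γ 17×2=34, N3→H-γ 11×5=55, N4→H-β 4×5=20, N5→H-γ 13×3=39, N6→H-γ 16×8=128, N7→H-β 6×6=36, N8→H-β 14×6=84
  crew travel cost 404, fixed 339 → total 743.
Compare {H-α}: crew travel cost 677 + fixed 129 = 806.
Compare {H-α, H-γ}: crew travel cost 451 + fixed 364 = 815.
Compare {H-α, H-β}: crew travel cost 595 + fixed 233 = 828.
All other subsets cost ≥ 806. Minimum total cost: 743.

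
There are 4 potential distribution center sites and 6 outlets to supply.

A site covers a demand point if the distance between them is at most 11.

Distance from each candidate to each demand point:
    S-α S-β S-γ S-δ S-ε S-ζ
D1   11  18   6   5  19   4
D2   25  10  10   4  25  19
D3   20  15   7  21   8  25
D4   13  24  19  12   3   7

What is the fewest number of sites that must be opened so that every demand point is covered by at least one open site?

Coverage sets (demand points within 11 of each site):
  D1: {S-α, S-γ, S-δ, S-ζ}
  D2: {S-β, S-γ, S-δ}
  D3: {S-γ, S-ε}
  D4: {S-ε, S-ζ}
No 2 sites suffice: every size-2 union leaves at least one demand point uncovered.
But {D1, D2, D3} covers everything, so the minimum is 3.

3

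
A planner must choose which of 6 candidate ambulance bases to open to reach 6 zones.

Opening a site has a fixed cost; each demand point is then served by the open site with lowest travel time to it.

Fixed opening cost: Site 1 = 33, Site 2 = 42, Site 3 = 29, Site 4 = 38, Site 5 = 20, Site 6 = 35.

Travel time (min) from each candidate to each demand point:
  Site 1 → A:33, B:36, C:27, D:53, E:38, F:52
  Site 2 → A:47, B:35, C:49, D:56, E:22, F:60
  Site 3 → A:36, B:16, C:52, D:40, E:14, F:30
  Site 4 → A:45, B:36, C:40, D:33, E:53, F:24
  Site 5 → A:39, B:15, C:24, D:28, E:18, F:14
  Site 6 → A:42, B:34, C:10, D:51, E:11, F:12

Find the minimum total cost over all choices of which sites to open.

Open {Site 5}: assign each demand point to its cheapest open site.
  A→Site 5 39, B→Site 5 15, C→Site 5 24, D→Site 5 28, E→Site 5 18, F→Site 5 14
  travel time 138, fixed 20 → total 158.
Compare {Site 5, Site 6}: travel time 115 + fixed 55 = 170.
Compare {Site 3, Site 5}: travel time 131 + fixed 49 = 180.
Compare {Site 1, Site 5}: travel time 132 + fixed 53 = 185.
All other subsets cost ≥ 170. Minimum total cost: 158.

158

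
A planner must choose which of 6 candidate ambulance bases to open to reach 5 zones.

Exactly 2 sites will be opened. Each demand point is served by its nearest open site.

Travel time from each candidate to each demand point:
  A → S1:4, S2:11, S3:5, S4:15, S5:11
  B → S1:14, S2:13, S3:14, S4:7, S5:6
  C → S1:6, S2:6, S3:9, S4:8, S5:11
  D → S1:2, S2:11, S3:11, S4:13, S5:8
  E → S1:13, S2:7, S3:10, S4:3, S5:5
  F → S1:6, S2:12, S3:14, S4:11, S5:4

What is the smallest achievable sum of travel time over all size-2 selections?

24

Open {A, E}.
  S1→A 4, S2→E 7, S3→A 5, S4→E 3, S5→E 5  ⇒ total 24.
Compare {D, E}: total 27.
Compare {C, E}: total 29.
No size-2 selection does better; minimum is 24.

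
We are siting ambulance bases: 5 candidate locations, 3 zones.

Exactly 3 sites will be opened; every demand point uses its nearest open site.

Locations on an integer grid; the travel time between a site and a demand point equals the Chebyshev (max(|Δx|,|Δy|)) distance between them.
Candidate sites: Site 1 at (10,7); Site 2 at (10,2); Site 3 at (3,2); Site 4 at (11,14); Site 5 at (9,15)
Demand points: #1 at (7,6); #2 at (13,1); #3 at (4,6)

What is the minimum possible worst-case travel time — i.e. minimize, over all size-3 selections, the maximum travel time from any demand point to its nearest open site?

Open {Site 1, Site 2, Site 3}.
  Farthest demand point is #3 at travel time 4 (to Site 3); all others are ≤ 4.
With {Site 2, Site 3, Site 4} the worst case is 4.
With {Site 2, Site 3, Site 5} the worst case is 4.
No size-3 selection achieves below 4.

4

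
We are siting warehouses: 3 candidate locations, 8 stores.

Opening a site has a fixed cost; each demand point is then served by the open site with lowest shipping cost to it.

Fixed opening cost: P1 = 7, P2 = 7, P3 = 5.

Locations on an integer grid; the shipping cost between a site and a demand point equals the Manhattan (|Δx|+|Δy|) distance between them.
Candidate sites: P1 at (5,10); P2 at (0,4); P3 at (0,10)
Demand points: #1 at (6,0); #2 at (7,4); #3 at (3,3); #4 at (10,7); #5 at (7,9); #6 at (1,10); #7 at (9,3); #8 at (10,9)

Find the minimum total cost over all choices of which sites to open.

Open {P1, P2}: assign each demand point to its cheapest open site.
  #1→P2 10, #2→P2 7, #3→P2 4, #4→P1 8, #5→P1 3, #6→P1 4, #7→P2 10, #8→P1 6
  shipping cost 52, fixed 14 → total 66.
Compare {P1}: shipping cost 60 + fixed 7 = 67.
Compare {P1, P2, P3}: shipping cost 49 + fixed 19 = 68.
Compare {P1, P3}: shipping cost 57 + fixed 12 = 69.
All other subsets cost ≥ 67. Minimum total cost: 66.

66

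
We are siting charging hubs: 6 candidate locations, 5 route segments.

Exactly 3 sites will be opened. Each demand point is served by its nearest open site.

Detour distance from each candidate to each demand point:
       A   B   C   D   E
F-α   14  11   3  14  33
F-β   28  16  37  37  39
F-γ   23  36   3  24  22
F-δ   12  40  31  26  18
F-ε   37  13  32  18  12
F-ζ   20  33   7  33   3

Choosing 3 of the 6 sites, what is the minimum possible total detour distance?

43

Open {F-α, F-δ, F-ζ}.
  A→F-δ 12, B→F-α 11, C→F-α 3, D→F-α 14, E→F-ζ 3  ⇒ total 43.
Compare {F-α, F-β, F-ζ}: total 45.
Compare {F-α, F-γ, F-ζ}: total 45.
No size-3 selection does better; minimum is 43.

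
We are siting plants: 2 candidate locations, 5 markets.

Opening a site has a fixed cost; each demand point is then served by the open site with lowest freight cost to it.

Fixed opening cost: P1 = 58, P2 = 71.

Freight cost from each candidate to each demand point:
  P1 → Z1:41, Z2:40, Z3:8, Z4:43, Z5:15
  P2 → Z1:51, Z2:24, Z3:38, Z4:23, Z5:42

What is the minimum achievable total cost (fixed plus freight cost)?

Open {P1}: assign each demand point to its cheapest open site.
  Z1→P1 41, Z2→P1 40, Z3→P1 8, Z4→P1 43, Z5→P1 15
  freight cost 147, fixed 58 → total 205.
Compare {P1, P2}: freight cost 111 + fixed 129 = 240.
Compare {P2}: freight cost 178 + fixed 71 = 249.

205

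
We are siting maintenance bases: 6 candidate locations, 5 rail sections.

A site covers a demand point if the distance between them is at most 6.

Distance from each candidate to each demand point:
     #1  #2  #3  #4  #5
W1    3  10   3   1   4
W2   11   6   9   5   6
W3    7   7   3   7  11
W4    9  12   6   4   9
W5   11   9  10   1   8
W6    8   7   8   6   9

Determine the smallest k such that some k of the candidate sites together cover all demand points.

2

Coverage sets (demand points within 6 of each site):
  W1: {#1, #3, #4, #5}
  W2: {#2, #4, #5}
  W3: {#3}
  W4: {#3, #4}
  W5: {#4}
  W6: {#4}
No single site covers all 5 demand points.
But {W1, W2} covers everything, so the minimum is 2.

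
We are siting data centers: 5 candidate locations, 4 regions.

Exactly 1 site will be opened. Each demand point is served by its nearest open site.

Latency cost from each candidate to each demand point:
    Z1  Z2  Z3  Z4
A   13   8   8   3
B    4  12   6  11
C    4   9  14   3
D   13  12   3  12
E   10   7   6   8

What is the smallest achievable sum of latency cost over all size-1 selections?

Open {C}.
  Z1→C 4, Z2→C 9, Z3→C 14, Z4→C 3  ⇒ total 30.
Compare {E}: total 31.
Compare {A}: total 32.
No size-1 selection does better; minimum is 30.

30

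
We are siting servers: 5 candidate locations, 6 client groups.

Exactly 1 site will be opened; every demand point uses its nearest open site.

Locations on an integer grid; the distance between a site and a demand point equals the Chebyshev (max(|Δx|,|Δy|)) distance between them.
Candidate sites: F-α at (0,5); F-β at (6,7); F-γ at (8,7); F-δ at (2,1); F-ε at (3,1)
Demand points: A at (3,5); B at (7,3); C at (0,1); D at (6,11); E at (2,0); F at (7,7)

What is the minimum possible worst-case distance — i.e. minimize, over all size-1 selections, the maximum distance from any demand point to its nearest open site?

Open {F-α}.
  Farthest demand point is B at distance 7 (to F-α); all others are ≤ 7.
With {F-β} the worst case is 7.
With {F-γ} the worst case is 8.
No size-1 selection achieves below 7.

7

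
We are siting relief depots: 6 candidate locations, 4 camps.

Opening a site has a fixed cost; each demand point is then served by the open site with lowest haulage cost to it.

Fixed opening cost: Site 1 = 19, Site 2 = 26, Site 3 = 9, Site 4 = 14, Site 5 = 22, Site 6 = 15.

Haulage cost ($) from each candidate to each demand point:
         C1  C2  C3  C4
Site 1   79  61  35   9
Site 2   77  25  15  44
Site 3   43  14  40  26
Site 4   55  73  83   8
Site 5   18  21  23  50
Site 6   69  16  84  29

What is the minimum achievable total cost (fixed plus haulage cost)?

Open {Site 4, Site 5}: assign each demand point to its cheapest open site.
  C1→Site 5 18, C2→Site 5 21, C3→Site 5 23, C4→Site 4 8
  haulage cost 70, fixed 36 → total 106.
Compare {Site 3, Site 4, Site 5}: haulage cost 63 + fixed 45 = 108.
Compare {Site 1, Site 5}: haulage cost 71 + fixed 41 = 112.
Compare {Site 3, Site 5}: haulage cost 81 + fixed 31 = 112.
All other subsets cost ≥ 108. Minimum total cost: 106.

106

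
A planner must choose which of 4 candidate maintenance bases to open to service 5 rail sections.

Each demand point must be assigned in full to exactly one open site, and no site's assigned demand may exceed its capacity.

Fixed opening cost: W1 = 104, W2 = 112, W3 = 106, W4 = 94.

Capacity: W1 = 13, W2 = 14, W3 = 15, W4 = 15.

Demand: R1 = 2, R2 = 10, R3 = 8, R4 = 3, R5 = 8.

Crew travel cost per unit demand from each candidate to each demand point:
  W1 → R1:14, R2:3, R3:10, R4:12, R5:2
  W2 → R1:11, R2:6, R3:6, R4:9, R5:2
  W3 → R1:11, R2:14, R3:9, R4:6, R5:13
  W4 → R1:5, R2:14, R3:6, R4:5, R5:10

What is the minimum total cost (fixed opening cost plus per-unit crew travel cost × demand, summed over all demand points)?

Open {W1, W2, W4}; cheapest assignment that respects the capacities:
  W1 (cap 13, load 10): R2 — cost 10×3 = 30
  W2 (cap 14, load 8): R5 — cost 8×2 = 16
  W4 (cap 15, load 13): R1, R3, R4 — cost 2×5 + 8×6 + 3×5 = 73
  Shipping 119, fixed 310 → total 429.
  Any other capacity-feasible assignment to {W1, W2, W4} ships for at least 119.
Compare {W1, W2, W3}: its best feasible assignment gives total 480.
Compare {W1, W3, W4}: its best feasible assignment gives total 511.
Every other set of open sites that can feasibly serve all demand totals ≥ 480 even under its best assignment. Minimum: 429.

429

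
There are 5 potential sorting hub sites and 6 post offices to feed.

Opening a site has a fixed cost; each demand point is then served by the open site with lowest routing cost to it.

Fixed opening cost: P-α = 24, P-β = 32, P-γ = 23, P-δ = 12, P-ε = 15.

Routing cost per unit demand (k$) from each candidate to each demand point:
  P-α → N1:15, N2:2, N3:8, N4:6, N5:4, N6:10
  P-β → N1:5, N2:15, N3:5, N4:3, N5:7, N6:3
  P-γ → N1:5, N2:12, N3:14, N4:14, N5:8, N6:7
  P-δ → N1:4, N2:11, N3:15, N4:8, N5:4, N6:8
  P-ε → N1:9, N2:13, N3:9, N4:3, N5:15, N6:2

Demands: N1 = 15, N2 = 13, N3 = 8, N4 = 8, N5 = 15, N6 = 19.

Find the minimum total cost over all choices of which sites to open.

Open {P-α, P-δ, P-ε}: assign each demand point to its cheapest open site.
  N1→P-δ 15×4=60, N2→P-α 13×2=26, N3→P-α 8×8=64, N4→P-ε 8×3=24, N5→P-α 15×4=60, N6→P-ε 19×2=38
  routing cost 272, fixed 51 → total 323.
Compare {P-α, P-β, P-δ, P-ε}: routing cost 248 + fixed 83 = 331.
Compare {P-α, P-β, P-ε}: routing cost 263 + fixed 71 = 334.
Compare {P-α, P-β, P-δ}: routing cost 267 + fixed 68 = 335.
All other subsets cost ≥ 331. Minimum total cost: 323.

323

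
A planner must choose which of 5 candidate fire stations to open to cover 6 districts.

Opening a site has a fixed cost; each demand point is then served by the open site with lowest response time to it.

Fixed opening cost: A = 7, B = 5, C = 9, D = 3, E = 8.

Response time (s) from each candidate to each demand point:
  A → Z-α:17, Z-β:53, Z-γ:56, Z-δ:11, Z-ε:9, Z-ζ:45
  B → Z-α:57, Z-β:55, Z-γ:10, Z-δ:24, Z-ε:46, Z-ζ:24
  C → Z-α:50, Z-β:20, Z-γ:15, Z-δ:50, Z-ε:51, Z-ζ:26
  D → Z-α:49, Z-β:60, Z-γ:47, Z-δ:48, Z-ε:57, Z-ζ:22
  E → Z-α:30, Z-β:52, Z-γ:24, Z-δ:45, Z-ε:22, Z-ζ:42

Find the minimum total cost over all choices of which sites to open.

112

Open {A, B, C}: assign each demand point to its cheapest open site.
  Z-α→A 17, Z-β→C 20, Z-γ→B 10, Z-δ→A 11, Z-ε→A 9, Z-ζ→B 24
  response time 91, fixed 21 → total 112.
Compare {A, C, D}: response time 94 + fixed 19 = 113.
Compare {A, B, C, D}: response time 89 + fixed 24 = 113.
Compare {A, C}: response time 98 + fixed 16 = 114.
All other subsets cost ≥ 113. Minimum total cost: 112.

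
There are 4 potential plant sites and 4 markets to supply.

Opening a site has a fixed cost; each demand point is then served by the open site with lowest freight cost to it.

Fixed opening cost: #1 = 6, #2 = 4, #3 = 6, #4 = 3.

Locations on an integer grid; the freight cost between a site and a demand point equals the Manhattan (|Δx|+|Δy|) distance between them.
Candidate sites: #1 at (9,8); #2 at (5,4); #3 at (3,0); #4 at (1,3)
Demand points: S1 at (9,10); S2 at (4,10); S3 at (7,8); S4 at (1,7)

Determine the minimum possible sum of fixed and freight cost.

Open {#1, #4}: assign each demand point to its cheapest open site.
  S1→#1 2, S2→#1 7, S3→#1 2, S4→#4 4
  freight cost 15, fixed 9 → total 24.
Compare {#1}: freight cost 20 + fixed 6 = 26.
Compare {#1, #2}: freight cost 18 + fixed 10 = 28.
Compare {#1, #2, #4}: freight cost 15 + fixed 13 = 28.
All other subsets cost ≥ 26. Minimum total cost: 24.

24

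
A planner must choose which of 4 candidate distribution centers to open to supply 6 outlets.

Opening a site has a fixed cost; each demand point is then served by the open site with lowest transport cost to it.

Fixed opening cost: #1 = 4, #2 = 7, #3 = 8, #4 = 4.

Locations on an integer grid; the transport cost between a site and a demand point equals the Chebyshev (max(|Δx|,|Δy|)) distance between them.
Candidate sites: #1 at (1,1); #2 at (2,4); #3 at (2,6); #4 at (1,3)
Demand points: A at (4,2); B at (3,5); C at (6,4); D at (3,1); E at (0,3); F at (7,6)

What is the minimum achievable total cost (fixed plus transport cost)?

Open {#4}: assign each demand point to its cheapest open site.
  A→#4 3, B→#4 2, C→#4 5, D→#4 2, E→#4 1, F→#4 6
  transport cost 19, fixed 4 → total 23.
Compare {#2}: transport cost 17 + fixed 7 = 24.
Compare {#1}: transport cost 22 + fixed 4 = 26.
Compare {#2, #4}: transport cost 15 + fixed 11 = 26.
All other subsets cost ≥ 24. Minimum total cost: 23.

23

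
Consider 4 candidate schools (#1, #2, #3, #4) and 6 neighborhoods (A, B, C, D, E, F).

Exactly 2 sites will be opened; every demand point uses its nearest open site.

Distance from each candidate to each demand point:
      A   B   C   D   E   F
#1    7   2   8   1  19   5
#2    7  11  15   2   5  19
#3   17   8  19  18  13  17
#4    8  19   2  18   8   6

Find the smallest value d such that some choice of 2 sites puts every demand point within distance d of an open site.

8

Open {#1, #2}.
  Farthest demand point is C at distance 8 (to #1); all others are ≤ 8.
With {#1, #4} the worst case is 8.
With {#2, #4} the worst case is 11.
No size-2 selection achieves below 8.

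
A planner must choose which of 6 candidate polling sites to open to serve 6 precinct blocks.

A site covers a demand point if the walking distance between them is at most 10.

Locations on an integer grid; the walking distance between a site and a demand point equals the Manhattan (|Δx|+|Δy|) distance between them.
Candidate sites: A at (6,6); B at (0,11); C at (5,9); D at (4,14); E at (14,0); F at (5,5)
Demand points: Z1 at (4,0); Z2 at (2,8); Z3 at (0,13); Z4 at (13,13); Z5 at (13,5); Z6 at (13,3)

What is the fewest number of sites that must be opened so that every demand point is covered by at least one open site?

2

Coverage sets (demand points within 10 of each site):
  A: {Z1, Z2, Z5, Z6}
  B: {Z2, Z3}
  C: {Z1, Z2, Z3}
  D: {Z2, Z3, Z4}
  E: {Z1, Z5, Z6}
  F: {Z1, Z2, Z5, Z6}
No single site covers all 6 demand points.
But {A, D} covers everything, so the minimum is 2.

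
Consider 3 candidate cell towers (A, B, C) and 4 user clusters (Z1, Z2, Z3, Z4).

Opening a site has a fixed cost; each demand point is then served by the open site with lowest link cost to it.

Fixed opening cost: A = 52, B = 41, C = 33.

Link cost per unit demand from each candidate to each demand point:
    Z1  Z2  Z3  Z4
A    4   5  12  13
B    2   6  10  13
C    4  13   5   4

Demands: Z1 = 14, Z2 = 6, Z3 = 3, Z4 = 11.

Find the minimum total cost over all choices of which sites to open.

197

Open {B, C}: assign each demand point to its cheapest open site.
  Z1→B 14×2=28, Z2→B 6×6=36, Z3→C 3×5=15, Z4→C 11×4=44
  link cost 123, fixed 74 → total 197.
Compare {C}: link cost 193 + fixed 33 = 226.
Compare {A, C}: link cost 145 + fixed 85 = 230.
Compare {A, B, C}: link cost 117 + fixed 126 = 243.
All other subsets cost ≥ 226. Minimum total cost: 197.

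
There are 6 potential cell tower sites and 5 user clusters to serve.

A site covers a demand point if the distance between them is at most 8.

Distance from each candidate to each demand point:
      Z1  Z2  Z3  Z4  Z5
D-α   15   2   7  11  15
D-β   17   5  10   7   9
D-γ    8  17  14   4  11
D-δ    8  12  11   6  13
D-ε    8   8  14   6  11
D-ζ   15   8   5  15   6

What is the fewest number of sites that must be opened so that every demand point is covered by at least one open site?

2

Coverage sets (demand points within 8 of each site):
  D-α: {Z2, Z3}
  D-β: {Z2, Z4}
  D-γ: {Z1, Z4}
  D-δ: {Z1, Z4}
  D-ε: {Z1, Z2, Z4}
  D-ζ: {Z2, Z3, Z5}
No single site covers all 5 demand points.
But {D-γ, D-ζ} covers everything, so the minimum is 2.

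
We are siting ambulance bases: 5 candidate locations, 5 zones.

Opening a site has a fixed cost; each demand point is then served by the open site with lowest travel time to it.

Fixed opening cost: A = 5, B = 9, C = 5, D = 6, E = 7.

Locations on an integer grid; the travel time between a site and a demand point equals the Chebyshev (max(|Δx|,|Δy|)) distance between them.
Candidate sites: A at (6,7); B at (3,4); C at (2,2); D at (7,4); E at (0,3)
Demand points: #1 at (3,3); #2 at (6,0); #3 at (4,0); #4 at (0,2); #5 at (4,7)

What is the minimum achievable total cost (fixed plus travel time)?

Open {C}: assign each demand point to its cheapest open site.
  #1→C 1, #2→C 4, #3→C 2, #4→C 2, #5→C 5
  travel time 14, fixed 5 → total 19.
Compare {A, C}: travel time 11 + fixed 10 = 21.
Compare {C, D}: travel time 12 + fixed 11 = 23.
Compare {B}: travel time 15 + fixed 9 = 24.
All other subsets cost ≥ 21. Minimum total cost: 19.

19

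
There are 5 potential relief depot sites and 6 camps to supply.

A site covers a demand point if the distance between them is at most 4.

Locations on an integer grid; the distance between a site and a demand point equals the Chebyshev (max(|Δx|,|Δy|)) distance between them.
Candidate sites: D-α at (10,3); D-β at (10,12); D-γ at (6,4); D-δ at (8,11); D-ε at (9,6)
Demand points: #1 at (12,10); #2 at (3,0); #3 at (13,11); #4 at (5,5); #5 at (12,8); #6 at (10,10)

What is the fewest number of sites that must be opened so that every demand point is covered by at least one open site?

Coverage sets (demand points within 4 of each site):
  D-α: {}
  D-β: {#1, #3, #5, #6}
  D-γ: {#2, #4}
  D-δ: {#1, #5, #6}
  D-ε: {#1, #4, #5, #6}
No single site covers all 6 demand points.
But {D-β, D-γ} covers everything, so the minimum is 2.

2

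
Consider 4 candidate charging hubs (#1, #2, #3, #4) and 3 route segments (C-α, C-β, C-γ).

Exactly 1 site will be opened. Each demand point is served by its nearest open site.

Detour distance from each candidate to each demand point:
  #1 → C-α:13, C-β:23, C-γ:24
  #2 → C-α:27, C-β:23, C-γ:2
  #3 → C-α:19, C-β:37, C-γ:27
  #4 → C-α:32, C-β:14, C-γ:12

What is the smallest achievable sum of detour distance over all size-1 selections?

Open {#2}.
  C-α→#2 27, C-β→#2 23, C-γ→#2 2  ⇒ total 52.
Compare {#4}: total 58.
Compare {#1}: total 60.
No size-1 selection does better; minimum is 52.

52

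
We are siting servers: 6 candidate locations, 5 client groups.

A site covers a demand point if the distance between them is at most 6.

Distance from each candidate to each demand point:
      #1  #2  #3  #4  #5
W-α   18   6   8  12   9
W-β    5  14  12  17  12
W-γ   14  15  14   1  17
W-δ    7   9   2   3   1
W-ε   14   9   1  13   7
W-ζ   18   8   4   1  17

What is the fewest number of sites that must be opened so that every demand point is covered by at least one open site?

3

Coverage sets (demand points within 6 of each site):
  W-α: {#2}
  W-β: {#1}
  W-γ: {#4}
  W-δ: {#3, #4, #5}
  W-ε: {#3}
  W-ζ: {#3, #4}
No 2 sites suffice: every size-2 union leaves at least one demand point uncovered.
But {W-α, W-β, W-δ} covers everything, so the minimum is 3.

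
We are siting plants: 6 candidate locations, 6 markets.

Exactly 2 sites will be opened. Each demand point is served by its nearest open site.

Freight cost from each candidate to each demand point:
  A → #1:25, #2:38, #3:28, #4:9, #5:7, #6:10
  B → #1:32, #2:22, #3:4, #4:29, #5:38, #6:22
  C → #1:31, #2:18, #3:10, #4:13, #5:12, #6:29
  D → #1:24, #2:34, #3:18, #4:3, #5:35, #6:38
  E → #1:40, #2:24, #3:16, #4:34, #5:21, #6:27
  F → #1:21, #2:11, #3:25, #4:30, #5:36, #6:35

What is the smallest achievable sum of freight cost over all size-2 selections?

77

Open {A, B}.
  #1→A 25, #2→B 22, #3→B 4, #4→A 9, #5→A 7, #6→A 10  ⇒ total 77.
Compare {A, C}: total 79.
Compare {A, F}: total 83.
No size-2 selection does better; minimum is 77.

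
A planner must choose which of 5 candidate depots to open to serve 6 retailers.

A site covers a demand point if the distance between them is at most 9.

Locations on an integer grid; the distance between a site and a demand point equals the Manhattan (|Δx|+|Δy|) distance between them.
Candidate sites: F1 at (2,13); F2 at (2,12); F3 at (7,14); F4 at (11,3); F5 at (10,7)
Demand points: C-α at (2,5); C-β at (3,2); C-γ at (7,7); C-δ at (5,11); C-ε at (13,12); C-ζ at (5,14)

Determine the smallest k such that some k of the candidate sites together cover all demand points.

Coverage sets (demand points within 9 of each site):
  F1: {C-α, C-δ, C-ζ}
  F2: {C-α, C-δ, C-ζ}
  F3: {C-γ, C-δ, C-ε, C-ζ}
  F4: {C-β, C-γ}
  F5: {C-γ, C-δ, C-ε}
No 2 sites suffice: every size-2 union leaves at least one demand point uncovered.
But {F1, F3, F4} covers everything, so the minimum is 3.

3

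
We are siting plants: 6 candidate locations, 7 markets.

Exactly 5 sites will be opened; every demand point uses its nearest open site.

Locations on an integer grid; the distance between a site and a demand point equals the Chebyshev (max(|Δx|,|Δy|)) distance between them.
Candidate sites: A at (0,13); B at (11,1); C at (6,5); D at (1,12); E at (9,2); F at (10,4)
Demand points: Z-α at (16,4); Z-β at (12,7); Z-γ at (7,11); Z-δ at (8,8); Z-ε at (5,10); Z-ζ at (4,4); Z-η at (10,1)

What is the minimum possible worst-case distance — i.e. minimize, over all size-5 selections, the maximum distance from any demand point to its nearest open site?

6

Open {A, B, C, D, E}.
  Farthest demand point is Z-γ at distance 6 (to C); all others are ≤ 6.
With {A, B, C, D, F} the worst case is 6.
With {A, B, C, E, F} the worst case is 6.
No size-5 selection achieves below 6.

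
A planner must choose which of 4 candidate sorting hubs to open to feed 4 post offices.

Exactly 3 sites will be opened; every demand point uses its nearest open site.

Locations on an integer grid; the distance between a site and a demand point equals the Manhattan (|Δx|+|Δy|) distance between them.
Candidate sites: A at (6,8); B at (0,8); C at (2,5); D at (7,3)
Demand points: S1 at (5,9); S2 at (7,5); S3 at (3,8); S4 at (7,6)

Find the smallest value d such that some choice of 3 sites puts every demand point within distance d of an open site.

3

Open {A, B, D}.
  Farthest demand point is S3 at distance 3 (to A); all others are ≤ 3.
With {A, C, D} the worst case is 3.
With {A, B, C} the worst case is 4.
No size-3 selection achieves below 3.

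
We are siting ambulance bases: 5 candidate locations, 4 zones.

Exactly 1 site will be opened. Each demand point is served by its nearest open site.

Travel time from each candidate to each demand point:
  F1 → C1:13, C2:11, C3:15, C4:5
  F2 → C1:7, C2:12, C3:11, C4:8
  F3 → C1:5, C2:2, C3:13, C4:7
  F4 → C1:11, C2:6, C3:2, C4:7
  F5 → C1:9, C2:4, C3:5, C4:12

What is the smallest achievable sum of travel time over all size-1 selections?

Open {F4}.
  C1→F4 11, C2→F4 6, C3→F4 2, C4→F4 7  ⇒ total 26.
Compare {F3}: total 27.
Compare {F5}: total 30.
No size-1 selection does better; minimum is 26.

26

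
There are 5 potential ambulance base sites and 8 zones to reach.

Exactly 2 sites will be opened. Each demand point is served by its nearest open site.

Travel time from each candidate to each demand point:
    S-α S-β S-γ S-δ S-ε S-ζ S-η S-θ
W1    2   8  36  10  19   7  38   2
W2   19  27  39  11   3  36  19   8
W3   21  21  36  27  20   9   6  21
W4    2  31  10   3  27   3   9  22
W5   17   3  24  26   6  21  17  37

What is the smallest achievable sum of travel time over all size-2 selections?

56

Open {W1, W4}.
  S-α→W1 2, S-β→W1 8, S-γ→W4 10, S-δ→W4 3, S-ε→W1 19, S-ζ→W4 3, S-η→W4 9, S-θ→W1 2  ⇒ total 56.
Compare {W4, W5}: total 58.
Compare {W2, W4}: total 65.
No size-2 selection does better; minimum is 56.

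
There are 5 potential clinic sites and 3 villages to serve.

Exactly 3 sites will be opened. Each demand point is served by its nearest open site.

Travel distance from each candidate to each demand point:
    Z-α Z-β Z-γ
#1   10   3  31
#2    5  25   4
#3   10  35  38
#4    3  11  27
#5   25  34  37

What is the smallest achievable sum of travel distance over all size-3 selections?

10

Open {#1, #2, #4}.
  Z-α→#4 3, Z-β→#1 3, Z-γ→#2 4  ⇒ total 10.
Compare {#1, #2, #3}: total 12.
Compare {#1, #2, #5}: total 12.
No size-3 selection does better; minimum is 10.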